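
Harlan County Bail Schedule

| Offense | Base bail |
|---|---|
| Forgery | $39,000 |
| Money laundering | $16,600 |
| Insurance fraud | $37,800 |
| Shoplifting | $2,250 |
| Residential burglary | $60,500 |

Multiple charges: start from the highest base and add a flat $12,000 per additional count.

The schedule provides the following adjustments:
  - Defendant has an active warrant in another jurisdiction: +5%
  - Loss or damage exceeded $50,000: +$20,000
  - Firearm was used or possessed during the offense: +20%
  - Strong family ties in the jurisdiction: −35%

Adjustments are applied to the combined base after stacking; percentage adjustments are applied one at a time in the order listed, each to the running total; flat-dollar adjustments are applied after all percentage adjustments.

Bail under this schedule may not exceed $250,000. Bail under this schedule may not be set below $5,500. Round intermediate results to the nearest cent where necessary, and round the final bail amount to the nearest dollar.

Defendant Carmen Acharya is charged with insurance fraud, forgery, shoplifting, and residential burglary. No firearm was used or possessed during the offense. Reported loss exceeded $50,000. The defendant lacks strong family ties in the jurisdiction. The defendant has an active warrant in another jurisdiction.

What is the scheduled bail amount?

$121,325

Base amounts from the schedule: insurance fraud $37,800; forgery $39,000; shoplifting $2,250; residential burglary $60,500.
Stacking rule: highest base plus $12,000 per additional charge. Highest is residential burglary at $60,500; 3 additional charges → +$36,000. Combined base = $96,500.
Defendant has an active warrant in another jurisdiction (+5%): $96,500 × 1.05 = $101,325.
Loss or damage exceeded $50,000 (+$20,000 flat): $101,325 + $20,000 = $121,325.
$121,325 is within the $250,000 maximum.
$121,325 is at or above the $5,500 minimum.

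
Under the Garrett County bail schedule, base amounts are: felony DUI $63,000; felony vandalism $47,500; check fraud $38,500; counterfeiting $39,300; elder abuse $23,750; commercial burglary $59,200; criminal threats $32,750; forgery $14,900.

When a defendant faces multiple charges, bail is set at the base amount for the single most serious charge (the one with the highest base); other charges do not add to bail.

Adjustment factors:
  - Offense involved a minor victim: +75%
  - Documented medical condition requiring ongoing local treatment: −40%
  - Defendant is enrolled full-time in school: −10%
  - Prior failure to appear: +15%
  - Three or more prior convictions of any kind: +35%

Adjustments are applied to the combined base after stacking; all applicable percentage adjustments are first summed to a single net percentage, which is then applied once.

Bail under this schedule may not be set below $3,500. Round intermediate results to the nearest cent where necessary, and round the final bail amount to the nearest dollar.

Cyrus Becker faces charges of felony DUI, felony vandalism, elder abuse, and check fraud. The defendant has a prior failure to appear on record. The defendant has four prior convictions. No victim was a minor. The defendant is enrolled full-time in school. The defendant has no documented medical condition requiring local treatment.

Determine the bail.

Base amounts from the schedule: felony DUI $63,000; felony vandalism $47,500; elder abuse $23,750; check fraud $38,500.
Stacking rule: use the highest base only. Highest is felony DUI at $63,000. Combined base = $63,000.
Net percentage adjustment: −10% +15% +35% = +40%. $63,000 × 1.4 = $88,200.
$88,200 is at or above the $3,500 minimum.

$88,200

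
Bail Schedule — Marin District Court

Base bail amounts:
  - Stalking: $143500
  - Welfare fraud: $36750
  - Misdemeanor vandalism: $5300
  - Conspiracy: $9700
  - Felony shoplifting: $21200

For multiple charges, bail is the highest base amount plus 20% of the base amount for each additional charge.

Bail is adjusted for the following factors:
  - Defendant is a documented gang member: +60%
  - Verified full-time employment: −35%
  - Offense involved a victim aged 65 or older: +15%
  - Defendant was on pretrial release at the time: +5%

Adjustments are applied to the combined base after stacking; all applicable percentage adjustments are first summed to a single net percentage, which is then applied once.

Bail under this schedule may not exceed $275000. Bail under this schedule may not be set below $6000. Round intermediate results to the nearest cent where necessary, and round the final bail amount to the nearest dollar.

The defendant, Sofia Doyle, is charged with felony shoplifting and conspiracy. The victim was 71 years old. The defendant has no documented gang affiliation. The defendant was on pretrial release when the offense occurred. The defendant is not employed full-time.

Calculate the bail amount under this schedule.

Base amounts from the schedule: felony shoplifting $21200; conspiracy $9700.
Stacking rule: highest base plus 20% of each additional charge. Highest is felony shoplifting at $21200. Additional: $9700 × 20% = $1940. Combined base = $21200 + $1940 = $23140.
Net percentage adjustment: +15% +5% = +20%. $23140 × 1.2 = $27768.
$27768 is within the $275000 maximum.
$27768 is at or above the $6000 minimum.

$27768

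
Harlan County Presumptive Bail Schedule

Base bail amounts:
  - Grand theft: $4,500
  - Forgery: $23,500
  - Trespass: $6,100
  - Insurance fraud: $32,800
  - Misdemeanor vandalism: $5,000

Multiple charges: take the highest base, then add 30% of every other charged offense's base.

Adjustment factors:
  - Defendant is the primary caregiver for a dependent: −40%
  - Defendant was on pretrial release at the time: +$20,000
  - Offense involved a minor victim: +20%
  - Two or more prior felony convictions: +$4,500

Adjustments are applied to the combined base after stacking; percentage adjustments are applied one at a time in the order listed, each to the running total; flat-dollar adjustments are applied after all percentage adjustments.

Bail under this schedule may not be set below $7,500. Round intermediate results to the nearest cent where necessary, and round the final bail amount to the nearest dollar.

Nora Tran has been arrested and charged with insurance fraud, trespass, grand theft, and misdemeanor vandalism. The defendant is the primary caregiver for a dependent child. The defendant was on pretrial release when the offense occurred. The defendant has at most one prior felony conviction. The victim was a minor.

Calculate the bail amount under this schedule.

Base amounts from the schedule: insurance fraud $32,800; trespass $6,100; grand theft $4,500; misdemeanor vandalism $5,000.
Stacking rule: highest base plus 30% of each additional charge. Highest is insurance fraud at $32,800. Additional: $6,100 × 30% = $1,830; $4,500 × 30% = $1,350; $5,000 × 30% = $1,500. Combined base = $32,800 + $4,680 = $37,480.
Defendant is the primary caregiver for a dependent (−40%): $37,480 × 0.6 = $22,488.
Offense involved a minor victim (+20%): $22,488 × 1.2 = $26,985.60.
Defendant was on pretrial release at the time (+$20,000 flat): $26,985.60 + $20,000 = $46,985.60.
$46,985.60 is at or above the $7,500 minimum.
Rounded to the nearest dollar: $46,986.

$46,986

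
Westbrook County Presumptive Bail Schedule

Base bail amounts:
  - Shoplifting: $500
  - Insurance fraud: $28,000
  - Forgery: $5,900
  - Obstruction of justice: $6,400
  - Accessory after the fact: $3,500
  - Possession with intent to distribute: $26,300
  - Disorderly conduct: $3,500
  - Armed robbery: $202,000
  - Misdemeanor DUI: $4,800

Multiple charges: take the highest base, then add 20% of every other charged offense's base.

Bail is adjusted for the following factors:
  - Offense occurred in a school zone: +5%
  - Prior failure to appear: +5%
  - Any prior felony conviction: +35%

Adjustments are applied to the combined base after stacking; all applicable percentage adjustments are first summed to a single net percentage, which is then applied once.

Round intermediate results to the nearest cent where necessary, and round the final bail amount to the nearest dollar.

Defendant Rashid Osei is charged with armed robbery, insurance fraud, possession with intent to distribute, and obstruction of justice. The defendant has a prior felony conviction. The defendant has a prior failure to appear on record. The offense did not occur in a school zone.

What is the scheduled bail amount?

$299,796

Base amounts from the schedule: armed robbery $202,000; insurance fraud $28,000; possession with intent to distribute $26,300; obstruction of justice $6,400.
Stacking rule: highest base plus 20% of each additional charge. Highest is armed robbery at $202,000. Additional: $28,000 × 20% = $5,600; $26,300 × 20% = $5,260; $6,400 × 20% = $1,280. Combined base = $202,000 + $12,140 = $214,140.
Net percentage adjustment: +5% +35% = +40%. $214,140 × 1.4 = $299,796.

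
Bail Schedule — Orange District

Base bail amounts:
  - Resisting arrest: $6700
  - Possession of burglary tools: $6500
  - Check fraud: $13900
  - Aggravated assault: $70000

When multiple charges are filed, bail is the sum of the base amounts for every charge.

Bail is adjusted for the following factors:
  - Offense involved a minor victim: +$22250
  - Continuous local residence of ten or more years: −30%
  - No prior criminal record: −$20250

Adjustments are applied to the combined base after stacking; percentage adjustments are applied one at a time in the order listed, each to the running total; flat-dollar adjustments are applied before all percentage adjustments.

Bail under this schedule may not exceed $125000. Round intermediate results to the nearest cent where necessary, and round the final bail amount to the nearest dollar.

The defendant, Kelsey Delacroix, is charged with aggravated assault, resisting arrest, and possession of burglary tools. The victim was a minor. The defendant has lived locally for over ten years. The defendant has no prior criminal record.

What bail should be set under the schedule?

$59640

Base amounts from the schedule: aggravated assault $70000; resisting arrest $6700; possession of burglary tools $6500.
Stacking rule: sum of all bases. $70000 + $6700 + $6500 = $83200.
Offense involved a minor victim (+$22250 flat): $83200 + $22250 = $105450.
No prior criminal record (−$20250 flat): $105450 − $20250 = $85200.
Continuous local residence of ten or more years (−30%): $85200 × 0.7 = $59640.
$59640 is within the $125000 maximum.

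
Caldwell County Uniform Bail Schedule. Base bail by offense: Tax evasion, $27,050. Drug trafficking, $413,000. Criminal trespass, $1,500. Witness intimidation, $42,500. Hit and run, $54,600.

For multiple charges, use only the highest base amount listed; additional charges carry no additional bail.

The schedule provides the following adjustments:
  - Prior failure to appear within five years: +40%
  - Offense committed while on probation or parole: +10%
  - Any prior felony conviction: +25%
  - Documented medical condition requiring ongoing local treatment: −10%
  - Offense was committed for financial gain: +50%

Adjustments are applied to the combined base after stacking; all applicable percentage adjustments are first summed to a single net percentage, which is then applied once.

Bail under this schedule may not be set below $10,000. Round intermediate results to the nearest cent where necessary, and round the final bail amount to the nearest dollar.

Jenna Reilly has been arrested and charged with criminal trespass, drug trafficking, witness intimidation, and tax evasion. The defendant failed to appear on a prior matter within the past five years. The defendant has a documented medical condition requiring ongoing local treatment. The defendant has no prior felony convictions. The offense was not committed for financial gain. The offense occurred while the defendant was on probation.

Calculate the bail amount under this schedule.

$578,200

Base amounts from the schedule: criminal trespass $1,500; drug trafficking $413,000; witness intimidation $42,500; tax evasion $27,050.
Stacking rule: use the highest base only. Highest is drug trafficking at $413,000. Combined base = $413,000.
Net percentage adjustment: +40% +10% −10% = +40%. $413,000 × 1.4 = $578,200.
$578,200 is at or above the $10,000 minimum.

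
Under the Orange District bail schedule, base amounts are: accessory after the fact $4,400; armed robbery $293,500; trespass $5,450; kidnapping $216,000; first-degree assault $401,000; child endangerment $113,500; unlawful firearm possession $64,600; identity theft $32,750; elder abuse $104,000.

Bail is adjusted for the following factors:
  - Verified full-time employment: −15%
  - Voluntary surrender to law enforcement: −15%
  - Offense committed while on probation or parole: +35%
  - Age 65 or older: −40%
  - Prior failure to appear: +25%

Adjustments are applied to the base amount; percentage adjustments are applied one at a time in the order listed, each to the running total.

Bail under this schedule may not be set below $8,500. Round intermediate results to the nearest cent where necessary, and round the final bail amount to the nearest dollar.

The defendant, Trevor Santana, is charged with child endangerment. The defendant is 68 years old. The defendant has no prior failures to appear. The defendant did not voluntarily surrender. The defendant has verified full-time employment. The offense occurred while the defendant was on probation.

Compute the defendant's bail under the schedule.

$78,145

Base amounts from the schedule: child endangerment $113,500.
Single charge. Combined base = $113,500.
Verified full-time employment (−15%): $113,500 × 0.85 = $96,475.
Offense committed while on probation or parole (+35%): $96,475 × 1.35 = $130,241.25.
Age 65 or older (−40%): $130,241.25 × 0.6 = $78,144.75.
$78,144.75 is at or above the $8,500 minimum.
Rounded to the nearest dollar: $78,145.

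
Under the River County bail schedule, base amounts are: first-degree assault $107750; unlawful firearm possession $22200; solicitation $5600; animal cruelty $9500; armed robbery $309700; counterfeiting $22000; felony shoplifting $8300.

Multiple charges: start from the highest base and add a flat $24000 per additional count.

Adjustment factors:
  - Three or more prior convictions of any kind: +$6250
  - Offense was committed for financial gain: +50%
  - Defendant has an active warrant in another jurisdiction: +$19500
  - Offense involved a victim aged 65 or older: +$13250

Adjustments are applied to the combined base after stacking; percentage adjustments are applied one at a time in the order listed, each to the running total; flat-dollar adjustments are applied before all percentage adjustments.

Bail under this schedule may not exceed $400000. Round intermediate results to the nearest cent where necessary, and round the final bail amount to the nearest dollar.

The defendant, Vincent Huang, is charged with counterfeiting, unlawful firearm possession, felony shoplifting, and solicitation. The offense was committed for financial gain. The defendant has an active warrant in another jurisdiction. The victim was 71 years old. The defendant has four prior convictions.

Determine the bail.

$199800

Base amounts from the schedule: counterfeiting $22000; unlawful firearm possession $22200; felony shoplifting $8300; solicitation $5600.
Stacking rule: highest base plus $24000 per additional charge. Highest is unlawful firearm possession at $22200; 3 additional charges → +$72000. Combined base = $94200.
Three or more prior convictions of any kind (+$6250 flat): $94200 + $6250 = $100450.
Defendant has an active warrant in another jurisdiction (+$19500 flat): $100450 + $19500 = $119950.
Offense involved a victim aged 65 or older (+$13250 flat): $119950 + $13250 = $133200.
Offense was committed for financial gain (+50%): $133200 × 1.5 = $199800.
$199800 is within the $400000 maximum.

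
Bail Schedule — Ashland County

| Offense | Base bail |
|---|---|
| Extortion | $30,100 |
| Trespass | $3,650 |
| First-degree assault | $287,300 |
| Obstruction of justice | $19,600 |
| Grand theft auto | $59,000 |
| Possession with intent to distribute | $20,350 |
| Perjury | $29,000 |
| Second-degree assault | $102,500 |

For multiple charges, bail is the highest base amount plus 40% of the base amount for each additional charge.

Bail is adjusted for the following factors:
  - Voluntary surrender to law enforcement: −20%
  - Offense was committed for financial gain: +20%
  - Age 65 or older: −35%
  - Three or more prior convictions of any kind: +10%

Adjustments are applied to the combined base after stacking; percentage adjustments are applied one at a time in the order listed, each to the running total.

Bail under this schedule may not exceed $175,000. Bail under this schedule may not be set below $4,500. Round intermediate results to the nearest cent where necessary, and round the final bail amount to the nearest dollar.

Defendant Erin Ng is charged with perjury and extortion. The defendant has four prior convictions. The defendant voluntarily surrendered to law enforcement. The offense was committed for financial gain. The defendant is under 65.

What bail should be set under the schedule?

$44,035

Base amounts from the schedule: perjury $29,000; extortion $30,100.
Stacking rule: highest base plus 40% of each additional charge. Highest is extortion at $30,100. Additional: $29,000 × 40% = $11,600. Combined base = $30,100 + $11,600 = $41,700.
Voluntary surrender to law enforcement (−20%): $41,700 × 0.8 = $33,360.
Offense was committed for financial gain (+20%): $33,360 × 1.2 = $40,032.
Three or more prior convictions of any kind (+10%): $40,032 × 1.1 = $44,035.20.
$44,035.20 is within the $175,000 maximum.
$44,035.20 is at or above the $4,500 minimum.
Rounded to the nearest dollar: $44,035.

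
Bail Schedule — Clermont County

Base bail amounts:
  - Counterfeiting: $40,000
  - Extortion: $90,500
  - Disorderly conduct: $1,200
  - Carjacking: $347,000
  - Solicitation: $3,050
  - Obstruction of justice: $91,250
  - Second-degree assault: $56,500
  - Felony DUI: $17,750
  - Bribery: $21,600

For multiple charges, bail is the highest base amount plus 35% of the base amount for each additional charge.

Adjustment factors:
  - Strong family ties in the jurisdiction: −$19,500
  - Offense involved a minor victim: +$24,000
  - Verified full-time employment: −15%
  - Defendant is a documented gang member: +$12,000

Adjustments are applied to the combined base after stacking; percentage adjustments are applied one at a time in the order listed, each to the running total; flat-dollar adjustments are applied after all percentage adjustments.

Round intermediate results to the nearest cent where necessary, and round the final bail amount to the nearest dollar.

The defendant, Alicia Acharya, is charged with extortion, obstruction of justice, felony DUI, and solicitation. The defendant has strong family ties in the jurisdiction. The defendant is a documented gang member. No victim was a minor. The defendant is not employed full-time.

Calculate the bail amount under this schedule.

$122,705

Base amounts from the schedule: extortion $90,500; obstruction of justice $91,250; felony DUI $17,750; solicitation $3,050.
Stacking rule: highest base plus 35% of each additional charge. Highest is obstruction of justice at $91,250. Additional: $90,500 × 35% = $31,675; $17,750 × 35% = $6,212.50; $3,050 × 35% = $1,067.50. Combined base = $91,250 + $38,955 = $130,205.
Strong family ties in the jurisdiction (−$19,500 flat): $130,205 − $19,500 = $110,705.
Defendant is a documented gang member (+$12,000 flat): $110,705 + $12,000 = $122,705.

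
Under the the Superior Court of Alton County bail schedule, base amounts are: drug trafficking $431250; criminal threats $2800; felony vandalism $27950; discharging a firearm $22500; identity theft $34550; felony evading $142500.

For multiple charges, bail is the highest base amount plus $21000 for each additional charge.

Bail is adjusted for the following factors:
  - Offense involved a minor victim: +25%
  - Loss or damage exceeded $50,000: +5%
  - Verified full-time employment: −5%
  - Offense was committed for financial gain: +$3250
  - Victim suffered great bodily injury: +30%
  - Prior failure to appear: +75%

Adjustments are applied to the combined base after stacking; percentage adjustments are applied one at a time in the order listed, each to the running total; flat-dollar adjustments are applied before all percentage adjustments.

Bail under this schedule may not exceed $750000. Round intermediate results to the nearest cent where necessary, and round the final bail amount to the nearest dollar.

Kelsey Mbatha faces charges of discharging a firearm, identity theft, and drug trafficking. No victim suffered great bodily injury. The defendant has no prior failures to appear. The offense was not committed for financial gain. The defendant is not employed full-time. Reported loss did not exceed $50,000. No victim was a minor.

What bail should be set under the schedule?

Base amounts from the schedule: discharging a firearm $22500; identity theft $34550; drug trafficking $431250.
Stacking rule: highest base plus $21000 per additional charge. Highest is drug trafficking at $431250; 2 additional charges → +$42000. Combined base = $473250.
No adjustment factors apply to this defendant.
$473250 is within the $750000 maximum.

$473250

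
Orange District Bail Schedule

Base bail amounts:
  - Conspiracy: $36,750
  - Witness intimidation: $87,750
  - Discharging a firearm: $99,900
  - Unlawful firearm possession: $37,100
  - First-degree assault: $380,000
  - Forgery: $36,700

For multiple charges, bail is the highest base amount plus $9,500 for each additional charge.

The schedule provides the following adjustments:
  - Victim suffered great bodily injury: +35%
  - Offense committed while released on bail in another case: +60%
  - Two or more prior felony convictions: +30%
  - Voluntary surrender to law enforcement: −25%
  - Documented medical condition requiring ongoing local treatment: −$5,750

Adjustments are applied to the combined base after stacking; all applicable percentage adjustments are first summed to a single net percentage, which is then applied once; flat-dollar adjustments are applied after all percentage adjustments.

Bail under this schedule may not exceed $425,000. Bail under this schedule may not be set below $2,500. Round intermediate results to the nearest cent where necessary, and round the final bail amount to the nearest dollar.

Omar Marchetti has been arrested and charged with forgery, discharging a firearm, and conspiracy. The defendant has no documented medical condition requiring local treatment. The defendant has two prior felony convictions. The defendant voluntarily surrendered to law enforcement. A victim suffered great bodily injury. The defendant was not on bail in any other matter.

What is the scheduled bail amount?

$166,460

Base amounts from the schedule: forgery $36,700; discharging a firearm $99,900; conspiracy $36,750.
Stacking rule: highest base plus $9,500 per additional charge. Highest is discharging a firearm at $99,900; 2 additional charges → +$19,000. Combined base = $118,900.
Net percentage adjustment: +35% +30% −25% = +40%. $118,900 × 1.4 = $166,460.
$166,460 is within the $425,000 maximum.
$166,460 is at or above the $2,500 minimum.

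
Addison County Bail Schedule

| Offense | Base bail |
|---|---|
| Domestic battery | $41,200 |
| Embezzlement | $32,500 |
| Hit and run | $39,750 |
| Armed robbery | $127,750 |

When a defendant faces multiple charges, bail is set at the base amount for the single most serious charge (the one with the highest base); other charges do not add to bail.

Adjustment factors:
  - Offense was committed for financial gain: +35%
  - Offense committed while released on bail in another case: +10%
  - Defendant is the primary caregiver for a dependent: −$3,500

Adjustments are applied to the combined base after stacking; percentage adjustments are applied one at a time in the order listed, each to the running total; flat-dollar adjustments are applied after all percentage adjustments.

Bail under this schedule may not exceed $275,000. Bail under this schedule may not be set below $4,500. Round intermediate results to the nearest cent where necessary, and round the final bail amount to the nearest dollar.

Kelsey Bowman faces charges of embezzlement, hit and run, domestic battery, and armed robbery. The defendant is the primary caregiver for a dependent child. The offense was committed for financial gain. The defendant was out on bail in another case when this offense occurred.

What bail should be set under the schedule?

$186,209

Base amounts from the schedule: embezzlement $32,500; hit and run $39,750; domestic battery $41,200; armed robbery $127,750.
Stacking rule: use the highest base only. Highest is armed robbery at $127,750. Combined base = $127,750.
Offense was committed for financial gain (+35%): $127,750 × 1.35 = $172,462.50.
Offense committed while released on bail in another case (+10%): $172,462.50 × 1.1 = $189,708.75.
Defendant is the primary caregiver for a dependent (−$3,500 flat): $189,708.75 − $3,500 = $186,208.75.
$186,208.75 is within the $275,000 maximum.
$186,208.75 is at or above the $4,500 minimum.
Rounded to the nearest dollar: $186,209.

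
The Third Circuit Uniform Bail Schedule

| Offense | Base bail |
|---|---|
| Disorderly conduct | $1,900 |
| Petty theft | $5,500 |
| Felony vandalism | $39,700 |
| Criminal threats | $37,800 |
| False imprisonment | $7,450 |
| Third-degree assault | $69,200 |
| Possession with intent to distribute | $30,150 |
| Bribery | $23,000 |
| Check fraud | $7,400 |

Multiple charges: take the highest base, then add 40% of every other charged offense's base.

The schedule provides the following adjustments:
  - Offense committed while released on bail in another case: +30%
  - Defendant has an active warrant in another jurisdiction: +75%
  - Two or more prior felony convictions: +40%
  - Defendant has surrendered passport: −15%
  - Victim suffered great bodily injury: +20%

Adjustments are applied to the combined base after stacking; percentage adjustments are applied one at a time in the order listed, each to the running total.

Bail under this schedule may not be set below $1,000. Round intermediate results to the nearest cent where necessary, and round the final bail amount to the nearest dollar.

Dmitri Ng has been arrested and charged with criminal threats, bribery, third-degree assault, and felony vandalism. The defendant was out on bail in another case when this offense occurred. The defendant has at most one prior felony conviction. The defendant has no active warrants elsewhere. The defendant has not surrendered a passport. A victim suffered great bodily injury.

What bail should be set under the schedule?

Base amounts from the schedule: criminal threats $37,800; bribery $23,000; third-degree assault $69,200; felony vandalism $39,700.
Stacking rule: highest base plus 40% of each additional charge. Highest is third-degree assault at $69,200. Additional: $37,800 × 40% = $15,120; $23,000 × 40% = $9,200; $39,700 × 40% = $15,880. Combined base = $69,200 + $40,200 = $109,400.
Offense committed while released on bail in another case (+30%): $109,400 × 1.3 = $142,220.
Victim suffered great bodily injury (+20%): $142,220 × 1.2 = $170,664.
$170,664 is at or above the $1,000 minimum.

$170,664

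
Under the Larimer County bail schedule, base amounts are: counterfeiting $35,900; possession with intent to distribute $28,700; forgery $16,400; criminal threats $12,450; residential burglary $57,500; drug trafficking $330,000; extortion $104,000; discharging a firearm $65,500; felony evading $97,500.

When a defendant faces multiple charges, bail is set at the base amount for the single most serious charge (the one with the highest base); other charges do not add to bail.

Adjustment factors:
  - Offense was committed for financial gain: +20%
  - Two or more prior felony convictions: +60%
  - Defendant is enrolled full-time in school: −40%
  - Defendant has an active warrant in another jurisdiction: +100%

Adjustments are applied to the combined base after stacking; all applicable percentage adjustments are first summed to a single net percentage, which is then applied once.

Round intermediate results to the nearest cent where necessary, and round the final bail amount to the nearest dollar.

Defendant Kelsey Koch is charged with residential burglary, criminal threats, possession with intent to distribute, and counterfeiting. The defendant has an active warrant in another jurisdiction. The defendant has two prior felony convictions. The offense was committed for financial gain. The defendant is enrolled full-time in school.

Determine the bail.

Base amounts from the schedule: residential burglary $57,500; criminal threats $12,450; possession with intent to distribute $28,700; counterfeiting $35,900.
Stacking rule: use the highest base only. Highest is residential burglary at $57,500. Combined base = $57,500.
Net percentage adjustment: +20% +60% −40% +100% = +140%. $57,500 × 2.4 = $138,000.

$138,000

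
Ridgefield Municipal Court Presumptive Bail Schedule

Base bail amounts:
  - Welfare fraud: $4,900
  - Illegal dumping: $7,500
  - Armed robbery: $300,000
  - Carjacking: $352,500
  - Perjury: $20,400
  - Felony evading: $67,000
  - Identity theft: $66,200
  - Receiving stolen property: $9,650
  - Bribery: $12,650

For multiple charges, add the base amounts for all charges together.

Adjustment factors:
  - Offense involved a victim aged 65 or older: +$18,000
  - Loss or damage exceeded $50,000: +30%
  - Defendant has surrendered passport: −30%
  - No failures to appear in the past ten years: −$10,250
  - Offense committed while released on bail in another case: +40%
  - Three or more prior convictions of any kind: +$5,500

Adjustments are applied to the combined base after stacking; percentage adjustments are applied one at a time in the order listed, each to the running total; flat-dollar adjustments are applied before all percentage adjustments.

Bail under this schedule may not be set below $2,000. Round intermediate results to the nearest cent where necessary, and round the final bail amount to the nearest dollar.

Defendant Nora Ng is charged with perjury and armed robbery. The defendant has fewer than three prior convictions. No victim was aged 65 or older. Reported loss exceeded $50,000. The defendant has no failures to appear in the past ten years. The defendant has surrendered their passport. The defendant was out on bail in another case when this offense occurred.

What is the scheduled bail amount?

Base amounts from the schedule: perjury $20,400; armed robbery $300,000.
Stacking rule: sum of all bases. $20,400 + $300,000 = $320,400.
No failures to appear in the past ten years (−$10,250 flat): $320,400 − $10,250 = $310,150.
Loss or damage exceeded $50,000 (+30%): $310,150 × 1.3 = $403,195.
Defendant has surrendered passport (−30%): $403,195 × 0.7 = $282,236.50.
Offense committed while released on bail in another case (+40%): $282,236.50 × 1.4 = $395,131.10.
$395,131.10 is at or above the $2,000 minimum.
Rounded to the nearest dollar: $395,131.

$395,131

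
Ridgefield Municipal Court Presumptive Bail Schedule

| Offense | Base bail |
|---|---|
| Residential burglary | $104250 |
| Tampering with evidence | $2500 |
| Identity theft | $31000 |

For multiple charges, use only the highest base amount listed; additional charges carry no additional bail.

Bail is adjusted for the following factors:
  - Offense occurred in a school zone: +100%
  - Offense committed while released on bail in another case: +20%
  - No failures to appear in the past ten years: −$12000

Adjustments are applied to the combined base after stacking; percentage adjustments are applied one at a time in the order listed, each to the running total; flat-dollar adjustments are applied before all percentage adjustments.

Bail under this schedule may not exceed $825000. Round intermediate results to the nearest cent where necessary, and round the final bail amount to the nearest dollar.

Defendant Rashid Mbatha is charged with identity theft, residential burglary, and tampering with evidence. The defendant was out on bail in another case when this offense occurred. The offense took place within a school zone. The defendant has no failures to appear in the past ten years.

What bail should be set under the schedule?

Base amounts from the schedule: identity theft $31000; residential burglary $104250; tampering with evidence $2500.
Stacking rule: use the highest base only. Highest is residential burglary at $104250. Combined base = $104250.
No failures to appear in the past ten years (−$12000 flat): $104250 − $12000 = $92250.
Offense occurred in a school zone (+100%): $92250 × 2 = $184500.
Offense committed while released on bail in another case (+20%): $184500 × 1.2 = $221400.
$221400 is within the $825000 maximum.

$221400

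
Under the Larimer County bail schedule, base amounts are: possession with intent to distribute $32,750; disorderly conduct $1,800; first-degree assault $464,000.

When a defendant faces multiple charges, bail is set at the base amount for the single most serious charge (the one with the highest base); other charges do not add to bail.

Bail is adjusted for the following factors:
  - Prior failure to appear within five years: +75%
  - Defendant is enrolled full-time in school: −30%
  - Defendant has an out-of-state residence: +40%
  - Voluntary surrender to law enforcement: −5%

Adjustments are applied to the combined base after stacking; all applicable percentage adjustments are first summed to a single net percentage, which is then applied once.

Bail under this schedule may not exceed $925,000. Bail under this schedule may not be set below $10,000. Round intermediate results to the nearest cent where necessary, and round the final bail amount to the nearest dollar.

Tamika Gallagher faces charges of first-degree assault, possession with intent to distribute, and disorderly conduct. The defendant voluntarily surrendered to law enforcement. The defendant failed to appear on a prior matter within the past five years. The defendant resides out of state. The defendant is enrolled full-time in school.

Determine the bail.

Base amounts from the schedule: first-degree assault $464,000; possession with intent to distribute $32,750; disorderly conduct $1,800.
Stacking rule: use the highest base only. Highest is first-degree assault at $464,000. Combined base = $464,000.
Net percentage adjustment: +75% −30% +40% −5% = +80%. $464,000 × 1.8 = $835,200.
$835,200 is within the $925,000 maximum.
$835,200 is at or above the $10,000 minimum.

$835,200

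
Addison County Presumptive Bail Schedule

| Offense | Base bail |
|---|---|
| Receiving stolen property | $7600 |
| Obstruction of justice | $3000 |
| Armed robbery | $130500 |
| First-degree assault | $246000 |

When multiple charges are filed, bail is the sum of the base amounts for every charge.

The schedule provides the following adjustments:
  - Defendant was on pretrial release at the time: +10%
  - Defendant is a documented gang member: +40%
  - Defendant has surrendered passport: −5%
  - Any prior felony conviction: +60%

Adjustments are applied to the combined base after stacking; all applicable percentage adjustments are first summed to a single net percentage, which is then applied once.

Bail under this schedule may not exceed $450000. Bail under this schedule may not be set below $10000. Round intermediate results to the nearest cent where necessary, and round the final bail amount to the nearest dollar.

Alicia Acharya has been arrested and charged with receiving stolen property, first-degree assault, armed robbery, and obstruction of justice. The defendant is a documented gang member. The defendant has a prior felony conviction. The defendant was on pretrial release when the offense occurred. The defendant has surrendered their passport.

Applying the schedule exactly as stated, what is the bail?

Base amounts from the schedule: receiving stolen property $7600; first-degree assault $246000; armed robbery $130500; obstruction of justice $3000.
Stacking rule: sum of all bases. $7600 + $246000 + $130500 + $3000 = $387100.
Net percentage adjustment: +10% +40% −5% +60% = +105%. $387100 × 2.05 = $793555.
Result $793555 exceeds the maximum of $450000; bail is capped at $450000.
$450000 is at or above the $10000 minimum.

$450000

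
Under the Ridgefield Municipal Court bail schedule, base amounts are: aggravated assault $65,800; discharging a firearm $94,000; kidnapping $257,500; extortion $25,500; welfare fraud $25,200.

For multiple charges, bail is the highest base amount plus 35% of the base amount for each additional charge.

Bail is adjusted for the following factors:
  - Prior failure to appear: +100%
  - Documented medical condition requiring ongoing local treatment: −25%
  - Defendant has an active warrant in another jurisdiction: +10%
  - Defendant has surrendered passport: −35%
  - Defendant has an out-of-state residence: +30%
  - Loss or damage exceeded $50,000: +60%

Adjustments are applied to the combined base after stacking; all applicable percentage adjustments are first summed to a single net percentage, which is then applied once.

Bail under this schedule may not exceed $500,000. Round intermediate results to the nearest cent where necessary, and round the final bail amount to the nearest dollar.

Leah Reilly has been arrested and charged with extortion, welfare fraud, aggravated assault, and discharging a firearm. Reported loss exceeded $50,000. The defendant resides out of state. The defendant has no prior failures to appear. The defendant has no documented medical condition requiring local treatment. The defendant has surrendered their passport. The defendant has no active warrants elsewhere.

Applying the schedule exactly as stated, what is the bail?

$208,901

Base amounts from the schedule: extortion $25,500; welfare fraud $25,200; aggravated assault $65,800; discharging a firearm $94,000.
Stacking rule: highest base plus 35% of each additional charge. Highest is discharging a firearm at $94,000. Additional: $25,500 × 35% = $8,925; $25,200 × 35% = $8,820; $65,800 × 35% = $23,030. Combined base = $94,000 + $40,775 = $134,775.
Net percentage adjustment: −35% +30% +60% = +55%. $134,775 × 1.55 = $208,901.25.
$208,901.25 is within the $500,000 maximum.
Rounded to the nearest dollar: $208,901.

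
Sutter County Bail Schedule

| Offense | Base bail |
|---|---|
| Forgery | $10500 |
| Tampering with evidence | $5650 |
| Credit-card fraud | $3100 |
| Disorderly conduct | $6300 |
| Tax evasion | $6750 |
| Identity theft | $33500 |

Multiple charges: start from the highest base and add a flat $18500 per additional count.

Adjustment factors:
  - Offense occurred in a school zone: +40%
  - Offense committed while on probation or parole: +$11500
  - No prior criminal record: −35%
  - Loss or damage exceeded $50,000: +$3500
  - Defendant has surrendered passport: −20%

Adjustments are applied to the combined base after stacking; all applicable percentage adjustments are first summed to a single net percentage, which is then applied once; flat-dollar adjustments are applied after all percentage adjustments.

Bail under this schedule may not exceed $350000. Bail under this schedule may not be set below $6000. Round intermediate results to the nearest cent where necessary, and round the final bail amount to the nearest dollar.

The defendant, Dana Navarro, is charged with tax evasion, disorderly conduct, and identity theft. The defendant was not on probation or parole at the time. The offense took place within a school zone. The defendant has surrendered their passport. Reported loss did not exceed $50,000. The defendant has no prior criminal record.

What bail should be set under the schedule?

Base amounts from the schedule: tax evasion $6750; disorderly conduct $6300; identity theft $33500.
Stacking rule: highest base plus $18500 per additional charge. Highest is identity theft at $33500; 2 additional charges → +$37000. Combined base = $70500.
Net percentage adjustment: +40% −35% −20% = −15%. $70500 × 0.85 = $59925.
$59925 is within the $350000 maximum.
$59925 is at or above the $6000 minimum.

$59925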